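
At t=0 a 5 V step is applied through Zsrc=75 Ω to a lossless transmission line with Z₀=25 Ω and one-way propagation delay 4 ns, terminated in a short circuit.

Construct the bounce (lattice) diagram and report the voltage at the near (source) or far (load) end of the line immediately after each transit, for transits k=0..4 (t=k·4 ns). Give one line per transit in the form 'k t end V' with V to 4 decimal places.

Γ_L=-1.000000, Γ_S=0.500000; launch V₁=5·25/100=1.250000
k=0 src: V=1.2500
k=1 load: inc=1.250000, refl=1.250000·-1.000000=-1.2500; V=0.000000+1.250000+-1.250000=0.0000
k=2 src: inc=-1.250000, refl=-1.250000·0.500000=-0.6250; V=1.250000+-1.250000+-0.625000=-0.6250
k=3 load: inc=-0.625000, refl=-0.625000·-1.000000=0.6250; V=0.000000+-0.625000+0.625000=0.0000
k=4 src: inc=0.625000, refl=0.625000·0.500000=0.3125; V=-0.625000+0.625000+0.312500=0.3125

0 0 source 1.2500
1 4 load 0.0000
2 8 source -0.6250
3 12 load 0.0000
4 16 source 0.3125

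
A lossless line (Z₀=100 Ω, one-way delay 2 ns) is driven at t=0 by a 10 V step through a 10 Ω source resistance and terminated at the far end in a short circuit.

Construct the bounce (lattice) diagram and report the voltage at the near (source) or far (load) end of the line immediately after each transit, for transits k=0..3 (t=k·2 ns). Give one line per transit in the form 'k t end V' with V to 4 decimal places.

Γ_L=-1.000000, Γ_S=-0.818182; launch V₁=10·100/110=9.090909
k=0 src: V=9.0909
k=1 load: inc=9.090909, refl=9.090909·-1.000000=-9.0909; V=0.000000+9.090909+-9.090909=0.0000
k=2 src: inc=-9.090909, refl=-9.090909·-0.818182=7.4380; V=9.090909+-9.090909+7.438017=7.4380
k=3 load: inc=7.438017, refl=7.438017·-1.000000=-7.4380; V=0.000000+7.438017+-7.438017=0.0000

0 0 source 9.0909
1 2 load 0.0000
2 4 source 7.4380
3 6 load 0.0000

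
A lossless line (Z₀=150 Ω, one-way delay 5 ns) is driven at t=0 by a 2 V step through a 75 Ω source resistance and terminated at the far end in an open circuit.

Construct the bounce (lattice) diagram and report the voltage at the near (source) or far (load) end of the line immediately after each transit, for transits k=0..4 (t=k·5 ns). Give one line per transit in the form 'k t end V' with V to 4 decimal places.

0 0 source 1.3333
1 5 load 2.6667
2 10 source 2.2222
3 15 load 1.7778
4 20 source 1.9259

Γ_L=1.000000, Γ_S=-0.333333; launch V₁=2·150/225=1.333333
k=0 src: V=1.3333
k=1 load: inc=1.333333, refl=1.333333·1.000000=1.3333; V=0.000000+1.333333+1.333333=2.6667
k=2 src: inc=1.333333, refl=1.333333·-0.333333=-0.4444; V=1.333333+1.333333+-0.444444=2.2222
k=3 load: inc=-0.444444, refl=-0.444444·1.000000=-0.4444; V=2.666667+-0.444444+-0.444444=1.7778
k=4 src: inc=-0.444444, refl=-0.444444·-0.333333=0.1481; V=2.222222+-0.444444+0.148148=1.9259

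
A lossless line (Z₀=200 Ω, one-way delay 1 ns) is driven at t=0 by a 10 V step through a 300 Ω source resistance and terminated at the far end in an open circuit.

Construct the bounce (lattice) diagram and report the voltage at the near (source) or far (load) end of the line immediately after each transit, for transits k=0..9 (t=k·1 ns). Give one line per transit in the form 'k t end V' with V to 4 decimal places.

Γ_L=1.000000, Γ_S=0.200000; launch V₁=10·200/500=4.000000
k=0 src: V=4.0000
k=1 load: inc=4.000000, refl=4.000000·1.000000=4.0000; V=0.000000+4.000000+4.000000=8.0000
k=2 src: inc=4.000000, refl=4.000000·0.200000=0.8000; V=4.000000+4.000000+0.800000=8.8000
k=3 load: inc=0.800000, refl=0.800000·1.000000=0.8000; V=8.000000+0.800000+0.800000=9.6000
k=4 src: inc=0.800000, refl=0.800000·0.200000=0.1600; V=8.800000+0.800000+0.160000=9.7600
k=5 load: inc=0.160000, refl=0.160000·1.000000=0.1600; V=9.600000+0.160000+0.160000=9.9200
k=6 src: inc=0.160000, refl=0.160000·0.200000=0.0320; V=9.760000+0.160000+0.032000=9.9520
k=7 load: inc=0.032000, refl=0.032000·1.000000=0.0320; V=9.920000+0.032000+0.032000=9.9840
k=8 src: inc=0.032000, refl=0.032000·0.200000=0.0064; V=9.952000+0.032000+0.006400=9.9904
k=9 load: inc=0.006400, refl=0.006400·1.000000=0.0064; V=9.984000+0.006400+0.006400=9.9968

0 0 source 4.0000
1 1 load 8.0000
2 2 source 8.8000
3 3 load 9.6000
4 4 source 9.7600
5 5 load 9.9200
6 6 source 9.9520
7 7 load 9.9840
8 8 source 9.9904
9 9 load 9.9968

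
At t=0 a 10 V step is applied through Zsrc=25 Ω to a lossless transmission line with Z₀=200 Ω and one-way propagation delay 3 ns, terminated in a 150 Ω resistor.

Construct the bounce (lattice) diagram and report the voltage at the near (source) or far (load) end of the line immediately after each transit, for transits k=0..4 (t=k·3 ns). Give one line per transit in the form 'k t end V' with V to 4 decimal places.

Γ_L=-0.142857, Γ_S=-0.777778; launch V₁=10·200/225=8.888889
k=0 src: V=8.8889
k=1 load: inc=8.888889, refl=8.888889·-0.142857=-1.2698; V=0.000000+8.888889+-1.269841=7.6190
k=2 src: inc=-1.269841, refl=-1.269841·-0.777778=0.9877; V=8.888889+-1.269841+0.987654=8.6067
k=3 load: inc=0.987654, refl=0.987654·-0.142857=-0.1411; V=7.619048+0.987654+-0.141093=8.4656
k=4 src: inc=-0.141093, refl=-0.141093·-0.777778=0.1097; V=8.606702+-0.141093+0.109739=8.5753

0 0 source 8.8889
1 3 load 7.6190
2 6 source 8.6067
3 9 load 8.4656
4 12 source 8.5753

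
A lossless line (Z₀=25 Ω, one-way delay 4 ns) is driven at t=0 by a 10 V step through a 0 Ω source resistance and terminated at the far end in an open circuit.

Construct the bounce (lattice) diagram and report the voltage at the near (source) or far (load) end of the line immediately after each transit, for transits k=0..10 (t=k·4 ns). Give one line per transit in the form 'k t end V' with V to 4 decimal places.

Γ_L=1.000000, Γ_S=-1.000000; launch V₁=10·25/25=10.000000
k=0 src: V=10.0000
k=1 load: inc=10.000000, refl=10.000000·1.000000=10.0000; V=0.000000+10.000000+10.000000=20.0000
k=2 src: inc=10.000000, refl=10.000000·-1.000000=-10.0000; V=10.000000+10.000000+-10.000000=10.0000
k=3 load: inc=-10.000000, refl=-10.000000·1.000000=-10.0000; V=20.000000+-10.000000+-10.000000=0.0000
k=4 src: inc=-10.000000, refl=-10.000000·-1.000000=10.0000; V=10.000000+-10.000000+10.000000=10.0000
k=5 load: inc=10.000000, refl=10.000000·1.000000=10.0000; V=0.000000+10.000000+10.000000=20.0000
k=6 src: inc=10.000000, refl=10.000000·-1.000000=-10.0000; V=10.000000+10.000000+-10.000000=10.0000
k=7 load: inc=-10.000000, refl=-10.000000·1.000000=-10.0000; V=20.000000+-10.000000+-10.000000=0.0000
k=8 src: inc=-10.000000, refl=-10.000000·-1.000000=10.0000; V=10.000000+-10.000000+10.000000=10.0000
k=9 load: inc=10.000000, refl=10.000000·1.000000=10.0000; V=0.000000+10.000000+10.000000=20.0000
k=10 src: inc=10.000000, refl=10.000000·-1.000000=-10.0000; V=10.000000+10.000000+-10.000000=10.0000

0 0 source 10.0000
1 4 load 20.0000
2 8 source 10.0000
3 12 load 0.0000
4 16 source 10.0000
5 20 load 20.0000
6 24 source 10.0000
7 28 load 0.0000
8 32 source 10.0000
9 36 load 20.0000
10 40 source 10.0000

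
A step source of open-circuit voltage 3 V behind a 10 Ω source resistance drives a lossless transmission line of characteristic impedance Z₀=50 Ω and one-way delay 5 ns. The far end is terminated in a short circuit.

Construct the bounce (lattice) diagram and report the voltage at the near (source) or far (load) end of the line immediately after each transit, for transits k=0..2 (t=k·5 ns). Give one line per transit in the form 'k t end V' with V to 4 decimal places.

0 0 source 2.5000
1 5 load 0.0000
2 10 source 1.6667

Γ_L=-1.000000, Γ_S=-0.666667; launch V₁=3·50/60=2.500000
k=0 src: V=2.5000
k=1 load: inc=2.500000, refl=2.500000·-1.000000=-2.5000; V=0.000000+2.500000+-2.500000=0.0000
k=2 src: inc=-2.500000, refl=-2.500000·-0.666667=1.6667; V=2.500000+-2.500000+1.666667=1.6667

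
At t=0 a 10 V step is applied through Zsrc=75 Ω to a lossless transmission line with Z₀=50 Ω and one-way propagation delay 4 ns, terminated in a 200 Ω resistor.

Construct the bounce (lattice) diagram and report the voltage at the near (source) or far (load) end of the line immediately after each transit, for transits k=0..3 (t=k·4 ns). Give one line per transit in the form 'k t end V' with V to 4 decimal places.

0 0 source 4.0000
1 4 load 6.4000
2 8 source 6.8800
3 12 load 7.1680

Γ_L=0.600000, Γ_S=0.200000; launch V₁=10·50/125=4.000000
k=0 src: V=4.0000
k=1 load: inc=4.000000, refl=4.000000·0.600000=2.4000; V=0.000000+4.000000+2.400000=6.4000
k=2 src: inc=2.400000, refl=2.400000·0.200000=0.4800; V=4.000000+2.400000+0.480000=6.8800
k=3 load: inc=0.480000, refl=0.480000·0.600000=0.2880; V=6.400000+0.480000+0.288000=7.1680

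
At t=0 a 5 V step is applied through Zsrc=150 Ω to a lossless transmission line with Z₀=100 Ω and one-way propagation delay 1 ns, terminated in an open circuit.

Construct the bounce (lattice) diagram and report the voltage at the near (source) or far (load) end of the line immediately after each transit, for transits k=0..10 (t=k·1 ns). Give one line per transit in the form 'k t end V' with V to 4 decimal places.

Γ_L=1.000000, Γ_S=0.200000; launch V₁=5·100/250=2.000000
k=0 src: V=2.0000
k=1 load: inc=2.000000, refl=2.000000·1.000000=2.0000; V=0.000000+2.000000+2.000000=4.0000
k=2 src: inc=2.000000, refl=2.000000·0.200000=0.4000; V=2.000000+2.000000+0.400000=4.4000
k=3 load: inc=0.400000, refl=0.400000·1.000000=0.4000; V=4.000000+0.400000+0.400000=4.8000
k=4 src: inc=0.400000, refl=0.400000·0.200000=0.0800; V=4.400000+0.400000+0.080000=4.8800
k=5 load: inc=0.080000, refl=0.080000·1.000000=0.0800; V=4.800000+0.080000+0.080000=4.9600
k=6 src: inc=0.080000, refl=0.080000·0.200000=0.0160; V=4.880000+0.080000+0.016000=4.9760
k=7 load: inc=0.016000, refl=0.016000·1.000000=0.0160; V=4.960000+0.016000+0.016000=4.9920
k=8 src: inc=0.016000, refl=0.016000·0.200000=0.0032; V=4.976000+0.016000+0.003200=4.9952
k=9 load: inc=0.003200, refl=0.003200·1.000000=0.0032; V=4.992000+0.003200+0.003200=4.9984
k=10 src: inc=0.003200, refl=0.003200·0.200000=0.0006; V=4.995200+0.003200+0.000640=4.9990

0 0 source 2.0000
1 1 load 4.0000
2 2 source 4.4000
3 3 load 4.8000
4 4 source 4.8800
5 5 load 4.9600
6 6 source 4.9760
7 7 load 4.9920
8 8 source 4.9952
9 9 load 4.9984
10 10 source 4.9990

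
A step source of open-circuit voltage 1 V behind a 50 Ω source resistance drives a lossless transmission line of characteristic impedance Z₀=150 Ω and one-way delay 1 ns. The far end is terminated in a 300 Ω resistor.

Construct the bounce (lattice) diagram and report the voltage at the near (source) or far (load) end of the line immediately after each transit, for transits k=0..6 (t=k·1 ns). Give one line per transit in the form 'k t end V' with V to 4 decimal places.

0 0 source 0.7500
1 1 load 1.0000
2 2 source 0.8750
3 3 load 0.8333
4 4 source 0.8542
5 5 load 0.8611
6 6 source 0.8576

Γ_L=0.333333, Γ_S=-0.500000; launch V₁=1·150/200=0.750000
k=0 src: V=0.7500
k=1 load: inc=0.750000, refl=0.750000·0.333333=0.2500; V=0.000000+0.750000+0.250000=1.0000
k=2 src: inc=0.250000, refl=0.250000·-0.500000=-0.1250; V=0.750000+0.250000+-0.125000=0.8750
k=3 load: inc=-0.125000, refl=-0.125000·0.333333=-0.0417; V=1.000000+-0.125000+-0.041667=0.8333
k=4 src: inc=-0.041667, refl=-0.041667·-0.500000=0.0208; V=0.875000+-0.041667+0.020833=0.8542
k=5 load: inc=0.020833, refl=0.020833·0.333333=0.0069; V=0.833333+0.020833+0.006944=0.8611
k=6 src: inc=0.006944, refl=0.006944·-0.500000=-0.0035; V=0.854167+0.006944+-0.003472=0.8576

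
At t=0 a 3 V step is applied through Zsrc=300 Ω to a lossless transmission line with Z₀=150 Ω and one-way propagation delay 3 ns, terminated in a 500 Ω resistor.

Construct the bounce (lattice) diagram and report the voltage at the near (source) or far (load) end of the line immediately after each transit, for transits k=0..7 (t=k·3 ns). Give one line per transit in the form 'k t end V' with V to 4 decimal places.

Γ_L=0.538462, Γ_S=0.333333; launch V₁=3·150/450=1.000000
k=0 src: V=1.0000
k=1 load: inc=1.000000, refl=1.000000·0.538462=0.5385; V=0.000000+1.000000+0.538462=1.5385
k=2 src: inc=0.538462, refl=0.538462·0.333333=0.1795; V=1.000000+0.538462+0.179487=1.7179
k=3 load: inc=0.179487, refl=0.179487·0.538462=0.0966; V=1.538462+0.179487+0.096647=1.8146
k=4 src: inc=0.096647, refl=0.096647·0.333333=0.0322; V=1.717949+0.096647+0.032216=1.8468
k=5 load: inc=0.032216, refl=0.032216·0.538462=0.0173; V=1.814596+0.032216+0.017347=1.8642
k=6 src: inc=0.017347, refl=0.017347·0.333333=0.0058; V=1.846811+0.017347+0.005782=1.8699
k=7 load: inc=0.005782, refl=0.005782·0.538462=0.0031; V=1.864158+0.005782+0.003114=1.8731

0 0 source 1.0000
1 3 load 1.5385
2 6 source 1.7179
3 9 load 1.8146
4 12 source 1.8468
5 15 load 1.8642
6 18 source 1.8699
7 21 load 1.8731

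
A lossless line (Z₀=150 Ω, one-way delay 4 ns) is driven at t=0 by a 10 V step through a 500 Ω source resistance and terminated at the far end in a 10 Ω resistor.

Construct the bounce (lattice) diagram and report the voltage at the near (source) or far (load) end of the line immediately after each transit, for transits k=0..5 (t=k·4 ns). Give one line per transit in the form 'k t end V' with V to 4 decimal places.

Γ_L=-0.875000, Γ_S=0.538462; launch V₁=10·150/650=2.307692
k=0 src: V=2.3077
k=1 load: inc=2.307692, refl=2.307692·-0.875000=-2.0192; V=0.000000+2.307692+-2.019231=0.2885
k=2 src: inc=-2.019231, refl=-2.019231·0.538462=-1.0873; V=2.307692+-2.019231+-1.087278=-0.7988
k=3 load: inc=-1.087278, refl=-1.087278·-0.875000=0.9514; V=0.288462+-1.087278+0.951368=0.1526
k=4 src: inc=0.951368, refl=0.951368·0.538462=0.5123; V=-0.798817+0.951368+0.512275=0.6648
k=5 load: inc=0.512275, refl=0.512275·-0.875000=-0.4482; V=0.152552+0.512275+-0.448241=0.2166

0 0 source 2.3077
1 4 load 0.2885
2 8 source -0.7988
3 12 load 0.1526
4 16 source 0.6648
5 20 load 0.2166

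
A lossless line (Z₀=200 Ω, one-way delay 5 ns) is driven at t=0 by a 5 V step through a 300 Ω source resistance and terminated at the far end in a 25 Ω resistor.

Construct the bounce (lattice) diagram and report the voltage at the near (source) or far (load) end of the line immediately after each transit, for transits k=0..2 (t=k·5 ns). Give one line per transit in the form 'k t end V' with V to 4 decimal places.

Γ_L=-0.777778, Γ_S=0.200000; launch V₁=5·200/500=2.000000
k=0 src: V=2.0000
k=1 load: inc=2.000000, refl=2.000000·-0.777778=-1.5556; V=0.000000+2.000000+-1.555556=0.4444
k=2 src: inc=-1.555556, refl=-1.555556·0.200000=-0.3111; V=2.000000+-1.555556+-0.311111=0.1333

0 0 source 2.0000
1 5 load 0.4444
2 10 source 0.1333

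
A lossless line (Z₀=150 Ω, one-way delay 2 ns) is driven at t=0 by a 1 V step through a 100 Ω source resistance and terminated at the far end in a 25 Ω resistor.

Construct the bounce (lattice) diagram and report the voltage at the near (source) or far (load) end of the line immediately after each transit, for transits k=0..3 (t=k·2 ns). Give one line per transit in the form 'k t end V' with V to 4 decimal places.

Γ_L=-0.714286, Γ_S=-0.200000; launch V₁=1·150/250=0.600000
k=0 src: V=0.6000
k=1 load: inc=0.600000, refl=0.600000·-0.714286=-0.4286; V=0.000000+0.600000+-0.428571=0.1714
k=2 src: inc=-0.428571, refl=-0.428571·-0.200000=0.0857; V=0.600000+-0.428571+0.085714=0.2571
k=3 load: inc=0.085714, refl=0.085714·-0.714286=-0.0612; V=0.171429+0.085714+-0.061224=0.1959

0 0 source 0.6000
1 2 load 0.1714
2 4 source 0.2571
3 6 load 0.1959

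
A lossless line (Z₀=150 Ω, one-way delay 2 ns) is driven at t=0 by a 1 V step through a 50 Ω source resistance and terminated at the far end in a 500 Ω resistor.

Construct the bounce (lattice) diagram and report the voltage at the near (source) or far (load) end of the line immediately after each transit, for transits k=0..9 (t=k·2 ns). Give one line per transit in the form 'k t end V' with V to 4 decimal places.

Γ_L=0.538462, Γ_S=-0.500000; launch V₁=1·150/200=0.750000
k=0 src: V=0.7500
k=1 load: inc=0.750000, refl=0.750000·0.538462=0.4038; V=0.000000+0.750000+0.403846=1.1538
k=2 src: inc=0.403846, refl=0.403846·-0.500000=-0.2019; V=0.750000+0.403846+-0.201923=0.9519
k=3 load: inc=-0.201923, refl=-0.201923·0.538462=-0.1087; V=1.153846+-0.201923+-0.108728=0.8432
k=4 src: inc=-0.108728, refl=-0.108728·-0.500000=0.0544; V=0.951923+-0.108728+0.054364=0.8976
k=5 load: inc=0.054364, refl=0.054364·0.538462=0.0293; V=0.843195+0.054364+0.029273=0.9268
k=6 src: inc=0.029273, refl=0.029273·-0.500000=-0.0146; V=0.897559+0.029273+-0.014636=0.9122
k=7 load: inc=-0.014636, refl=-0.014636·0.538462=-0.0079; V=0.926832+-0.014636+-0.007881=0.9043
k=8 src: inc=-0.007881, refl=-0.007881·-0.500000=0.0039; V=0.912196+-0.007881+0.003941=0.9083
k=9 load: inc=0.003941, refl=0.003941·0.538462=0.0021; V=0.904314+0.003941+0.002122=0.9104

0 0 source 0.7500
1 2 load 1.1538
2 4 source 0.9519
3 6 load 0.8432
4 8 source 0.8976
5 10 load 0.9268
6 12 source 0.9122
7 14 load 0.9043
8 16 source 0.9083
9 18 load 0.9104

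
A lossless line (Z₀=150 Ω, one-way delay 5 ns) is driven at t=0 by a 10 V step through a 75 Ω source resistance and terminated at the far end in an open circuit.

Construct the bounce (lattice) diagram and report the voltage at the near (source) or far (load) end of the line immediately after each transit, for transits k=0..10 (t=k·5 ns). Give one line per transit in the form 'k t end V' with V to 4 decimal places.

0 0 source 6.6667
1 5 load 13.3333
2 10 source 11.1111
3 15 load 8.8889
4 20 source 9.6296
5 25 load 10.3704
6 30 source 10.1235
7 35 load 9.8765
8 40 source 9.9588
9 45 load 10.0412
10 50 source 10.0137

Γ_L=1.000000, Γ_S=-0.333333; launch V₁=10·150/225=6.666667
k=0 src: V=6.6667
k=1 load: inc=6.666667, refl=6.666667·1.000000=6.6667; V=0.000000+6.666667+6.666667=13.3333
k=2 src: inc=6.666667, refl=6.666667·-0.333333=-2.2222; V=6.666667+6.666667+-2.222222=11.1111
k=3 load: inc=-2.222222, refl=-2.222222·1.000000=-2.2222; V=13.333333+-2.222222+-2.222222=8.8889
k=4 src: inc=-2.222222, refl=-2.222222·-0.333333=0.7407; V=11.111111+-2.222222+0.740741=9.6296
k=5 load: inc=0.740741, refl=0.740741·1.000000=0.7407; V=8.888889+0.740741+0.740741=10.3704
k=6 src: inc=0.740741, refl=0.740741·-0.333333=-0.2469; V=9.629630+0.740741+-0.246914=10.1235
k=7 load: inc=-0.246914, refl=-0.246914·1.000000=-0.2469; V=10.370370+-0.246914+-0.246914=9.8765
k=8 src: inc=-0.246914, refl=-0.246914·-0.333333=0.0823; V=10.123457+-0.246914+0.082305=9.9588
k=9 load: inc=0.082305, refl=0.082305·1.000000=0.0823; V=9.876543+0.082305+0.082305=10.0412
k=10 src: inc=0.082305, refl=0.082305·-0.333333=-0.0274; V=9.958848+0.082305+-0.027435=10.0137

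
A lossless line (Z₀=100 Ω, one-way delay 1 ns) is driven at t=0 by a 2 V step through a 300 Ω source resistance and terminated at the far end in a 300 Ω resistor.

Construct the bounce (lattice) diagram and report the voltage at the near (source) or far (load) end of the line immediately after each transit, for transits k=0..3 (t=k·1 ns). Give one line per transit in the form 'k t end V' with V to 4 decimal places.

Γ_L=0.500000, Γ_S=0.500000; launch V₁=2·100/400=0.500000
k=0 src: V=0.5000
k=1 load: inc=0.500000, refl=0.500000·0.500000=0.2500; V=0.000000+0.500000+0.250000=0.7500
k=2 src: inc=0.250000, refl=0.250000·0.500000=0.1250; V=0.500000+0.250000+0.125000=0.8750
k=3 load: inc=0.125000, refl=0.125000·0.500000=0.0625; V=0.750000+0.125000+0.062500=0.9375

0 0 source 0.5000
1 1 load 0.7500
2 2 source 0.8750
3 3 load 0.9375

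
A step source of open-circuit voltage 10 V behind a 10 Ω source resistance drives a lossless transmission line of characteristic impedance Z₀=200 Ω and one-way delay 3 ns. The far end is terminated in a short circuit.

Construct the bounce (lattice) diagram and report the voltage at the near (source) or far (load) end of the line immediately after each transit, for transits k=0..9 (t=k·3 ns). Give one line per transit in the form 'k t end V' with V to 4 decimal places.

0 0 source 9.5238
1 3 load 0.0000
2 6 source 8.6168
3 9 load 0.0000
4 12 source 7.7961
5 15 load 0.0000
6 18 source 7.0536
7 21 load 0.0000
8 24 source 6.3819
9 27 load 0.0000

Γ_L=-1.000000, Γ_S=-0.904762; launch V₁=10·200/210=9.523810
k=0 src: V=9.5238
k=1 load: inc=9.523810, refl=9.523810·-1.000000=-9.5238; V=0.000000+9.523810+-9.523810=0.0000
k=2 src: inc=-9.523810, refl=-9.523810·-0.904762=8.6168; V=9.523810+-9.523810+8.616780=8.6168
k=3 load: inc=8.616780, refl=8.616780·-1.000000=-8.6168; V=0.000000+8.616780+-8.616780=0.0000
k=4 src: inc=-8.616780, refl=-8.616780·-0.904762=7.7961; V=8.616780+-8.616780+7.796134=7.7961
k=5 load: inc=7.796134, refl=7.796134·-1.000000=-7.7961; V=0.000000+7.796134+-7.796134=0.0000
k=6 src: inc=-7.796134, refl=-7.796134·-0.904762=7.0536; V=7.796134+-7.796134+7.053645=7.0536
k=7 load: inc=7.053645, refl=7.053645·-1.000000=-7.0536; V=0.000000+7.053645+-7.053645=0.0000
k=8 src: inc=-7.053645, refl=-7.053645·-0.904762=6.3819; V=7.053645+-7.053645+6.381870=6.3819
k=9 load: inc=6.381870, refl=6.381870·-1.000000=-6.3819; V=0.000000+6.381870+-6.381870=0.0000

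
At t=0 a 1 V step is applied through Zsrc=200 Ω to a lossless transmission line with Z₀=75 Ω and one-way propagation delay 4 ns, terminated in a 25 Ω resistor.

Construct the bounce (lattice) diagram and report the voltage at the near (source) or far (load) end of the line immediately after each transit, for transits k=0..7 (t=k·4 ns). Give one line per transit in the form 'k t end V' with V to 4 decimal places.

Γ_L=-0.500000, Γ_S=0.454545; launch V₁=1·75/275=0.272727
k=0 src: V=0.2727
k=1 load: inc=0.272727, refl=0.272727·-0.500000=-0.1364; V=0.000000+0.272727+-0.136364=0.1364
k=2 src: inc=-0.136364, refl=-0.136364·0.454545=-0.0620; V=0.272727+-0.136364+-0.061983=0.0744
k=3 load: inc=-0.061983, refl=-0.061983·-0.500000=0.0310; V=0.136364+-0.061983+0.030992=0.1054
k=4 src: inc=0.030992, refl=0.030992·0.454545=0.0141; V=0.074380+0.030992+0.014087=0.1195
k=5 load: inc=0.014087, refl=0.014087·-0.500000=-0.0070; V=0.105372+0.014087+-0.007044=0.1124
k=6 src: inc=-0.007044, refl=-0.007044·0.454545=-0.0032; V=0.119459+-0.007044+-0.003202=0.1092
k=7 load: inc=-0.003202, refl=-0.003202·-0.500000=0.0016; V=0.112415+-0.003202+0.001601=0.1108

0 0 source 0.2727
1 4 load 0.1364
2 8 source 0.0744
3 12 load 0.1054
4 16 source 0.1195
5 20 load 0.1124
6 24 source 0.1092
7 28 load 0.1108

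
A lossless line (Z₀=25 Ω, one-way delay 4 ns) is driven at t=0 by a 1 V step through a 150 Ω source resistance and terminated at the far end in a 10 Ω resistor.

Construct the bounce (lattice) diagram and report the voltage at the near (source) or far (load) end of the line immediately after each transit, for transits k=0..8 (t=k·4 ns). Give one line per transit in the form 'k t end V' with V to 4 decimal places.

Γ_L=-0.428571, Γ_S=0.714286; launch V₁=1·25/175=0.142857
k=0 src: V=0.1429
k=1 load: inc=0.142857, refl=0.142857·-0.428571=-0.0612; V=0.000000+0.142857+-0.061224=0.0816
k=2 src: inc=-0.061224, refl=-0.061224·0.714286=-0.0437; V=0.142857+-0.061224+-0.043732=0.0379
k=3 load: inc=-0.043732, refl=-0.043732·-0.428571=0.0187; V=0.081633+-0.043732+0.018742=0.0566
k=4 src: inc=0.018742, refl=0.018742·0.714286=0.0134; V=0.037901+0.018742+0.013387=0.0700
k=5 load: inc=0.013387, refl=0.013387·-0.428571=-0.0057; V=0.056643+0.013387+-0.005737=0.0643
k=6 src: inc=-0.005737, refl=-0.005737·0.714286=-0.0041; V=0.070030+-0.005737+-0.004098=0.0602
k=7 load: inc=-0.004098, refl=-0.004098·-0.428571=0.0018; V=0.064293+-0.004098+0.001756=0.0620
k=8 src: inc=0.001756, refl=0.001756·0.714286=0.0013; V=0.060195+0.001756+0.001255=0.0632

0 0 source 0.1429
1 4 load 0.0816
2 8 source 0.0379
3 12 load 0.0566
4 16 source 0.0700
5 20 load 0.0643
6 24 source 0.0602
7 28 load 0.0620
8 32 source 0.0632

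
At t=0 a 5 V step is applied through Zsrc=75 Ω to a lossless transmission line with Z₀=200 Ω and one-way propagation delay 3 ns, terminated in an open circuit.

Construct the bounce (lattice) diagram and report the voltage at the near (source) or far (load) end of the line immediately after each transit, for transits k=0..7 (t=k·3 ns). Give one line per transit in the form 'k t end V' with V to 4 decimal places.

Γ_L=1.000000, Γ_S=-0.454545; launch V₁=5·200/275=3.636364
k=0 src: V=3.6364
k=1 load: inc=3.636364, refl=3.636364·1.000000=3.6364; V=0.000000+3.636364+3.636364=7.2727
k=2 src: inc=3.636364, refl=3.636364·-0.454545=-1.6529; V=3.636364+3.636364+-1.652893=5.6198
k=3 load: inc=-1.652893, refl=-1.652893·1.000000=-1.6529; V=7.272727+-1.652893+-1.652893=3.9669
k=4 src: inc=-1.652893, refl=-1.652893·-0.454545=0.7513; V=5.619835+-1.652893+0.751315=4.7183
k=5 load: inc=0.751315, refl=0.751315·1.000000=0.7513; V=3.966942+0.751315+0.751315=5.4696
k=6 src: inc=0.751315, refl=0.751315·-0.454545=-0.3415; V=4.718257+0.751315+-0.341507=5.1281
k=7 load: inc=-0.341507, refl=-0.341507·1.000000=-0.3415; V=5.469572+-0.341507+-0.341507=4.7866

0 0 source 3.6364
1 3 load 7.2727
2 6 source 5.6198
3 9 load 3.9669
4 12 source 4.7183
5 15 load 5.4696
6 18 source 5.1281
7 21 load 4.7866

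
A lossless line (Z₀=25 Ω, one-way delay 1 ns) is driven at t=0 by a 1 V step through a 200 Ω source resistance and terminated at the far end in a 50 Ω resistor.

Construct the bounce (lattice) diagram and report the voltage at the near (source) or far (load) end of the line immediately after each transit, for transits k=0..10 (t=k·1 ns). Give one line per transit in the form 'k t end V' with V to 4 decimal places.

0 0 source 0.1111
1 1 load 0.1481
2 2 source 0.1770
3 3 load 0.1866
4 4 source 0.1940
5 5 load 0.1965
6 6 source 0.1985
7 7 load 0.1991
8 8 source 0.1996
9 9 load 0.1998
10 10 source 0.1999

Γ_L=0.333333, Γ_S=0.777778; launch V₁=1·25/225=0.111111
k=0 src: V=0.1111
k=1 load: inc=0.111111, refl=0.111111·0.333333=0.0370; V=0.000000+0.111111+0.037037=0.1481
k=2 src: inc=0.037037, refl=0.037037·0.777778=0.0288; V=0.111111+0.037037+0.028807=0.1770
k=3 load: inc=0.028807, refl=0.028807·0.333333=0.0096; V=0.148148+0.028807+0.009602=0.1866
k=4 src: inc=0.009602, refl=0.009602·0.777778=0.0075; V=0.176955+0.009602+0.007468=0.1940
k=5 load: inc=0.007468, refl=0.007468·0.333333=0.0025; V=0.186557+0.007468+0.002489=0.1965
k=6 src: inc=0.002489, refl=0.002489·0.777778=0.0019; V=0.194025+0.002489+0.001936=0.1985
k=7 load: inc=0.001936, refl=0.001936·0.333333=0.0006; V=0.196515+0.001936+0.000645=0.1991
k=8 src: inc=0.000645, refl=0.000645·0.777778=0.0005; V=0.198451+0.000645+0.000502=0.1996
k=9 load: inc=0.000502, refl=0.000502·0.333333=0.0002; V=0.199096+0.000502+0.000167=0.1998
k=10 src: inc=0.000167, refl=0.000167·0.777778=0.0001; V=0.199598+0.000167+0.000130=0.1999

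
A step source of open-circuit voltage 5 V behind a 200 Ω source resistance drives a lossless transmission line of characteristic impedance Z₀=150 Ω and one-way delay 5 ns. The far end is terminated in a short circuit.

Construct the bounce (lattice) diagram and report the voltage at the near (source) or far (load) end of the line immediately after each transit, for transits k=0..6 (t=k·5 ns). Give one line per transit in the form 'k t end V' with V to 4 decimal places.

Γ_L=-1.000000, Γ_S=0.142857; launch V₁=5·150/350=2.142857
k=0 src: V=2.1429
k=1 load: inc=2.142857, refl=2.142857·-1.000000=-2.1429; V=0.000000+2.142857+-2.142857=0.0000
k=2 src: inc=-2.142857, refl=-2.142857·0.142857=-0.3061; V=2.142857+-2.142857+-0.306122=-0.3061
k=3 load: inc=-0.306122, refl=-0.306122·-1.000000=0.3061; V=0.000000+-0.306122+0.306122=0.0000
k=4 src: inc=0.306122, refl=0.306122·0.142857=0.0437; V=-0.306122+0.306122+0.043732=0.0437
k=5 load: inc=0.043732, refl=0.043732·-1.000000=-0.0437; V=0.000000+0.043732+-0.043732=0.0000
k=6 src: inc=-0.043732, refl=-0.043732·0.142857=-0.0062; V=0.043732+-0.043732+-0.006247=-0.0062

0 0 source 2.1429
1 5 load 0.0000
2 10 source -0.3061
3 15 load 0.0000
4 20 source 0.0437
5 25 load 0.0000
6 30 source -0.0062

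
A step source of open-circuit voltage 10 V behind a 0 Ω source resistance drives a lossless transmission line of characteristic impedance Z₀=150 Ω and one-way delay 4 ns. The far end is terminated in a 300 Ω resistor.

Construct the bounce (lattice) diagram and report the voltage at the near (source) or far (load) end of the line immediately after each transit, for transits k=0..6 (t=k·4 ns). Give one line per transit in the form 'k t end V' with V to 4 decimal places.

Γ_L=0.333333, Γ_S=-1.000000; launch V₁=10·150/150=10.000000
k=0 src: V=10.0000
k=1 load: inc=10.000000, refl=10.000000·0.333333=3.3333; V=0.000000+10.000000+3.333333=13.3333
k=2 src: inc=3.333333, refl=3.333333·-1.000000=-3.3333; V=10.000000+3.333333+-3.333333=10.0000
k=3 load: inc=-3.333333, refl=-3.333333·0.333333=-1.1111; V=13.333333+-3.333333+-1.111111=8.8889
k=4 src: inc=-1.111111, refl=-1.111111·-1.000000=1.1111; V=10.000000+-1.111111+1.111111=10.0000
k=5 load: inc=1.111111, refl=1.111111·0.333333=0.3704; V=8.888889+1.111111+0.370370=10.3704
k=6 src: inc=0.370370, refl=0.370370·-1.000000=-0.3704; V=10.000000+0.370370+-0.370370=10.0000

0 0 source 10.0000
1 4 load 13.3333
2 8 source 10.0000
3 12 load 8.8889
4 16 source 10.0000
5 20 load 10.3704
6 24 source 10.0000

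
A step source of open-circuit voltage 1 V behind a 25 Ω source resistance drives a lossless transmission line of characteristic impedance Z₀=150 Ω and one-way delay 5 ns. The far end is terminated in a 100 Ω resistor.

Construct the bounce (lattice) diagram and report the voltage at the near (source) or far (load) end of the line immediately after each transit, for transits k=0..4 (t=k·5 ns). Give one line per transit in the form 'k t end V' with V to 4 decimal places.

Γ_L=-0.200000, Γ_S=-0.714286; launch V₁=1·150/175=0.857143
k=0 src: V=0.8571
k=1 load: inc=0.857143, refl=0.857143·-0.200000=-0.1714; V=0.000000+0.857143+-0.171429=0.6857
k=2 src: inc=-0.171429, refl=-0.171429·-0.714286=0.1224; V=0.857143+-0.171429+0.122449=0.8082
k=3 load: inc=0.122449, refl=0.122449·-0.200000=-0.0245; V=0.685714+0.122449+-0.024490=0.7837
k=4 src: inc=-0.024490, refl=-0.024490·-0.714286=0.0175; V=0.808163+-0.024490+0.017493=0.8012

0 0 source 0.8571
1 5 load 0.6857
2 10 source 0.8082
3 15 load 0.7837
4 20 source 0.8012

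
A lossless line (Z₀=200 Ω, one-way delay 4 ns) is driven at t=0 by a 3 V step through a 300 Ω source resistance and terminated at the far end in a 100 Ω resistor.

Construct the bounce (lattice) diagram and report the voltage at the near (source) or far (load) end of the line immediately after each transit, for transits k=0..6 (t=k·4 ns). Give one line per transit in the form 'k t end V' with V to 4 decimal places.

0 0 source 1.2000
1 4 load 0.8000
2 8 source 0.7200
3 12 load 0.7467
4 16 source 0.7520
5 20 load 0.7502
6 24 source 0.7499

Γ_L=-0.333333, Γ_S=0.200000; launch V₁=3·200/500=1.200000
k=0 src: V=1.2000
k=1 load: inc=1.200000, refl=1.200000·-0.333333=-0.4000; V=0.000000+1.200000+-0.400000=0.8000
k=2 src: inc=-0.400000, refl=-0.400000·0.200000=-0.0800; V=1.200000+-0.400000+-0.080000=0.7200
k=3 load: inc=-0.080000, refl=-0.080000·-0.333333=0.0267; V=0.800000+-0.080000+0.026667=0.7467
k=4 src: inc=0.026667, refl=0.026667·0.200000=0.0053; V=0.720000+0.026667+0.005333=0.7520
k=5 load: inc=0.005333, refl=0.005333·-0.333333=-0.0018; V=0.746667+0.005333+-0.001778=0.7502
k=6 src: inc=-0.001778, refl=-0.001778·0.200000=-0.0004; V=0.752000+-0.001778+-0.000356=0.7499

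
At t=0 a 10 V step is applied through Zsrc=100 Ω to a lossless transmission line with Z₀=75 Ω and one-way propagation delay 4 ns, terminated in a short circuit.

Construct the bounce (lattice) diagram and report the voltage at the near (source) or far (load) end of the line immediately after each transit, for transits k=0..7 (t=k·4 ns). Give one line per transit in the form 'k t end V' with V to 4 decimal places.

Γ_L=-1.000000, Γ_S=0.142857; launch V₁=10·75/175=4.285714
k=0 src: V=4.2857
k=1 load: inc=4.285714, refl=4.285714·-1.000000=-4.2857; V=0.000000+4.285714+-4.285714=0.0000
k=2 src: inc=-4.285714, refl=-4.285714·0.142857=-0.6122; V=4.285714+-4.285714+-0.612245=-0.6122
k=3 load: inc=-0.612245, refl=-0.612245·-1.000000=0.6122; V=0.000000+-0.612245+0.612245=0.0000
k=4 src: inc=0.612245, refl=0.612245·0.142857=0.0875; V=-0.612245+0.612245+0.087464=0.0875
k=5 load: inc=0.087464, refl=0.087464·-1.000000=-0.0875; V=0.000000+0.087464+-0.087464=0.0000
k=6 src: inc=-0.087464, refl=-0.087464·0.142857=-0.0125; V=0.087464+-0.087464+-0.012495=-0.0125
k=7 load: inc=-0.012495, refl=-0.012495·-1.000000=0.0125; V=0.000000+-0.012495+0.012495=0.0000

0 0 source 4.2857
1 4 load 0.0000
2 8 source -0.6122
3 12 load 0.0000
4 16 source 0.0875
5 20 load 0.0000
6 24 source -0.0125
7 28 load 0.0000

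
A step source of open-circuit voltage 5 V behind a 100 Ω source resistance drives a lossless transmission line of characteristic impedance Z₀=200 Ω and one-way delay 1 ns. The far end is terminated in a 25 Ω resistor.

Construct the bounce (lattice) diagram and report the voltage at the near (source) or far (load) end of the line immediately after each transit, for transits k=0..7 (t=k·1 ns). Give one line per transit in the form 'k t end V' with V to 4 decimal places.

0 0 source 3.3333
1 1 load 0.7407
2 2 source 1.6049
3 3 load 0.9328
4 4 source 1.1568
5 5 load 0.9826
6 6 source 1.0407
7 7 load 0.9955

Γ_L=-0.777778, Γ_S=-0.333333; launch V₁=5·200/300=3.333333
k=0 src: V=3.3333
k=1 load: inc=3.333333, refl=3.333333·-0.777778=-2.5926; V=0.000000+3.333333+-2.592593=0.7407
k=2 src: inc=-2.592593, refl=-2.592593·-0.333333=0.8642; V=3.333333+-2.592593+0.864198=1.6049
k=3 load: inc=0.864198, refl=0.864198·-0.777778=-0.6722; V=0.740741+0.864198+-0.672154=0.9328
k=4 src: inc=-0.672154, refl=-0.672154·-0.333333=0.2241; V=1.604938+-0.672154+0.224051=1.1568
k=5 load: inc=0.224051, refl=0.224051·-0.777778=-0.1743; V=0.932785+0.224051+-0.174262=0.9826
k=6 src: inc=-0.174262, refl=-0.174262·-0.333333=0.0581; V=1.156836+-0.174262+0.058087=1.0407
k=7 load: inc=0.058087, refl=0.058087·-0.777778=-0.0452; V=0.982574+0.058087+-0.045179=0.9955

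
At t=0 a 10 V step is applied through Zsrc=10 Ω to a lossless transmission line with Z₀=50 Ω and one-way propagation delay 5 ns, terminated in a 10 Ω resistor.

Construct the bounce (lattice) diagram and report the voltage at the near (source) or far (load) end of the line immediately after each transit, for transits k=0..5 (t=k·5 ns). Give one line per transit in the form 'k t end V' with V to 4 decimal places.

0 0 source 8.3333
1 5 load 2.7778
2 10 source 6.4815
3 15 load 4.0123
4 20 source 5.6584
5 25 load 4.5610

Γ_L=-0.666667, Γ_S=-0.666667; launch V₁=10·50/60=8.333333
k=0 src: V=8.3333
k=1 load: inc=8.333333, refl=8.333333·-0.666667=-5.5556; V=0.000000+8.333333+-5.555556=2.7778
k=2 src: inc=-5.555556, refl=-5.555556·-0.666667=3.7037; V=8.333333+-5.555556+3.703704=6.4815
k=3 load: inc=3.703704, refl=3.703704·-0.666667=-2.4691; V=2.777778+3.703704+-2.469136=4.0123
k=4 src: inc=-2.469136, refl=-2.469136·-0.666667=1.6461; V=6.481481+-2.469136+1.646091=5.6584
k=5 load: inc=1.646091, refl=1.646091·-0.666667=-1.0974; V=4.012346+1.646091+-1.097394=4.5610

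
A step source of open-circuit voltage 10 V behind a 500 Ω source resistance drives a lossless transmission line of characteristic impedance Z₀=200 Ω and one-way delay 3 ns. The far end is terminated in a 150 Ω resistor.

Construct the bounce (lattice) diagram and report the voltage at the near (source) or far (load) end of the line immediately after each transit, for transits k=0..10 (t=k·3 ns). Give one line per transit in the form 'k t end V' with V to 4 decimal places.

Γ_L=-0.142857, Γ_S=0.428571; launch V₁=10·200/700=2.857143
k=0 src: V=2.8571
k=1 load: inc=2.857143, refl=2.857143·-0.142857=-0.4082; V=0.000000+2.857143+-0.408163=2.4490
k=2 src: inc=-0.408163, refl=-0.408163·0.428571=-0.1749; V=2.857143+-0.408163+-0.174927=2.2741
k=3 load: inc=-0.174927, refl=-0.174927·-0.142857=0.0250; V=2.448980+-0.174927+0.024990=2.2990
k=4 src: inc=0.024990, refl=0.024990·0.428571=0.0107; V=2.274052+0.024990+0.010710=2.3098
k=5 load: inc=0.010710, refl=0.010710·-0.142857=-0.0015; V=2.299042+0.010710+-0.001530=2.3082
k=6 src: inc=-0.001530, refl=-0.001530·0.428571=-0.0007; V=2.309752+-0.001530+-0.000656=2.3076
k=7 load: inc=-0.000656, refl=-0.000656·-0.142857=0.0001; V=2.308222+-0.000656+0.000094=2.3077
k=8 src: inc=0.000094, refl=0.000094·0.428571=0.0000; V=2.307566+0.000094+0.000040=2.3077
k=9 load: inc=0.000040, refl=0.000040·-0.142857=-0.0000; V=2.307660+0.000040+-0.000006=2.3077
k=10 src: inc=-0.000006, refl=-0.000006·0.428571=-0.0000; V=2.307700+-0.000006+-0.000002=2.3077

0 0 source 2.8571
1 3 load 2.4490
2 6 source 2.2741
3 9 load 2.2990
4 12 source 2.3098
5 15 load 2.3082
6 18 source 2.3076
7 21 load 2.3077
8 24 source 2.3077
9 27 load 2.3077
10 30 source 2.3077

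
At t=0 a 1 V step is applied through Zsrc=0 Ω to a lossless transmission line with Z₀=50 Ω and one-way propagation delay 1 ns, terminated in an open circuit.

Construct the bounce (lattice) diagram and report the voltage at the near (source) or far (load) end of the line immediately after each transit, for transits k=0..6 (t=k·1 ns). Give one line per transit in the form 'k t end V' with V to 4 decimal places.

0 0 source 1.0000
1 1 load 2.0000
2 2 source 1.0000
3 3 load 0.0000
4 4 source 1.0000
5 5 load 2.0000
6 6 source 1.0000

Γ_L=1.000000, Γ_S=-1.000000; launch V₁=1·50/50=1.000000
k=0 src: V=1.0000
k=1 load: inc=1.000000, refl=1.000000·1.000000=1.0000; V=0.000000+1.000000+1.000000=2.0000
k=2 src: inc=1.000000, refl=1.000000·-1.000000=-1.0000; V=1.000000+1.000000+-1.000000=1.0000
k=3 load: inc=-1.000000, refl=-1.000000·1.000000=-1.0000; V=2.000000+-1.000000+-1.000000=0.0000
k=4 src: inc=-1.000000, refl=-1.000000·-1.000000=1.0000; V=1.000000+-1.000000+1.000000=1.0000
k=5 load: inc=1.000000, refl=1.000000·1.000000=1.0000; V=0.000000+1.000000+1.000000=2.0000
k=6 src: inc=1.000000, refl=1.000000·-1.000000=-1.0000; V=1.000000+1.000000+-1.000000=1.0000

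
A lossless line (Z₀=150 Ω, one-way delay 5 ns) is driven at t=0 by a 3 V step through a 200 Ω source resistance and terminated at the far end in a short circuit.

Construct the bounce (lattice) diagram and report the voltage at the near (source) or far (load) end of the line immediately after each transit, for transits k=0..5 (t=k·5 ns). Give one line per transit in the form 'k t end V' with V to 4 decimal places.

0 0 source 1.2857
1 5 load 0.0000
2 10 source -0.1837
3 15 load 0.0000
4 20 source 0.0262
5 25 load 0.0000

Γ_L=-1.000000, Γ_S=0.142857; launch V₁=3·150/350=1.285714
k=0 src: V=1.2857
k=1 load: inc=1.285714, refl=1.285714·-1.000000=-1.2857; V=0.000000+1.285714+-1.285714=0.0000
k=2 src: inc=-1.285714, refl=-1.285714·0.142857=-0.1837; V=1.285714+-1.285714+-0.183673=-0.1837
k=3 load: inc=-0.183673, refl=-0.183673·-1.000000=0.1837; V=0.000000+-0.183673+0.183673=0.0000
k=4 src: inc=0.183673, refl=0.183673·0.142857=0.0262; V=-0.183673+0.183673+0.026239=0.0262
k=5 load: inc=0.026239, refl=0.026239·-1.000000=-0.0262; V=0.000000+0.026239+-0.026239=0.0000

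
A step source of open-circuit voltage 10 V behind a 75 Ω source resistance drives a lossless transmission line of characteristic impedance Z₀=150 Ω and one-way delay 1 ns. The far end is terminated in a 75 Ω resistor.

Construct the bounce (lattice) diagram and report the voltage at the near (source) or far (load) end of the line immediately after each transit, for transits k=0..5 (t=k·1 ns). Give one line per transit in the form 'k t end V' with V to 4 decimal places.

Γ_L=-0.333333, Γ_S=-0.333333; launch V₁=10·150/225=6.666667
k=0 src: V=6.6667
k=1 load: inc=6.666667, refl=6.666667·-0.333333=-2.2222; V=0.000000+6.666667+-2.222222=4.4444
k=2 src: inc=-2.222222, refl=-2.222222·-0.333333=0.7407; V=6.666667+-2.222222+0.740741=5.1852
k=3 load: inc=0.740741, refl=0.740741·-0.333333=-0.2469; V=4.444444+0.740741+-0.246914=4.9383
k=4 src: inc=-0.246914, refl=-0.246914·-0.333333=0.0823; V=5.185185+-0.246914+0.082305=5.0206
k=5 load: inc=0.082305, refl=0.082305·-0.333333=-0.0274; V=4.938272+0.082305+-0.027435=4.9931

0 0 source 6.6667
1 1 load 4.4444
2 2 source 5.1852
3 3 load 4.9383
4 4 source 5.0206
5 5 load 4.9931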